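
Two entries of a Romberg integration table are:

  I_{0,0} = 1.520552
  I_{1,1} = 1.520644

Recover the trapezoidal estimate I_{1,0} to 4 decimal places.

1.5206

From I_{1,1} = (4·I_{1,0} − I_{0,0})/3, solve for I_{1,0}:
4·I_{1,0} = 3·1.520644 + 1.520552 = 6.082484
I_{1,0} = 1.520621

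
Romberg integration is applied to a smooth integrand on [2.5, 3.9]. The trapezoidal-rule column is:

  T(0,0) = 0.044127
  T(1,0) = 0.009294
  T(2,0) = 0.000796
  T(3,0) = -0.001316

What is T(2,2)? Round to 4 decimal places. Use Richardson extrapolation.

-0.0020

Richardson extrapolation on the trapezoidal column (denominator 4−1=3):
T(1,1) = 0.009294 + (0.009294 − 0.044127)/3 = -0.002317
T(2,1) = (4·0.000796 − 0.009294) / 3 = -0.002037
T(2,2) = -0.002037 + (-0.002037 − (-0.002317))/15 = -0.002018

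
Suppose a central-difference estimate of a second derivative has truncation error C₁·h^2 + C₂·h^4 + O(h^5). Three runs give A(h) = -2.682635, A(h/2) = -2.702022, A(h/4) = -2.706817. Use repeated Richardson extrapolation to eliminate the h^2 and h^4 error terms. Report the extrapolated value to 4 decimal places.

-2.7084

First eliminate the h^2 term (factor 2^2 = 4):
  B₁ = (4·(-2.702022) − (-2.682635))/3 = -2.708484
  B₂ = (4·(-2.706817) − (-2.702022))/3 = -2.708415
Then eliminate the h^4 term (factor 2^4 = 16):
  (16·(-2.708415) − (-2.708484))/15 = -2.708410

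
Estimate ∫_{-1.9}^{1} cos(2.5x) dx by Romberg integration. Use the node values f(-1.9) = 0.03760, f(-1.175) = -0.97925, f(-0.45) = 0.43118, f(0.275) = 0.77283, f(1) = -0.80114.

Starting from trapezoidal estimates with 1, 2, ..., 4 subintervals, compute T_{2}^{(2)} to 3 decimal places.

-0.218

T_{0}^{(0)} (trapezoid, 1 panel, h=2.9000): -1.10713
T_{1}^{(0)} (trapezoid, 2 panels, h=1.4500): 0.07164
T_{2}^{(0)} (trapezoid, 4 panels, h=0.7250): -0.11383
T_{1}^{(1)} = 0.07164 + (0.07164 − (-1.10713))/3 = 0.46456
T_{2}^{(1)} = -0.11383 + (-0.11383 − 0.07164)/3 = -0.17565
T_{2}^{(2)} = -0.17565 + (-0.17565 − 0.46456)/15 = -0.21833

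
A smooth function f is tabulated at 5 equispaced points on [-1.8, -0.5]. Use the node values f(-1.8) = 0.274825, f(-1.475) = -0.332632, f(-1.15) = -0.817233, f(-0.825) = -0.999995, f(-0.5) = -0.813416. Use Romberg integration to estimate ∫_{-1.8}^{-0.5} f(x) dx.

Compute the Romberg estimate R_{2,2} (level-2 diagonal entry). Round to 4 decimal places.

-0.8121

R_{0,0} (trapezoid, 1 panel, h=1.3000): -0.350084
R_{1,0} (trapezoid, 2 panels, h=0.6500): -0.706244
R_{2,0} (trapezoid, 4 panels, h=0.3250): -0.786226
R_{1,1} = -0.706244 + (-0.706244 − (-0.350084))/3 = -0.824964
R_{2,1} = -0.786226 + (-0.786226 − (-0.706244))/3 = -0.812887
R_{2,2} = -0.812887 + (-0.812887 − (-0.824964))/15 = -0.812082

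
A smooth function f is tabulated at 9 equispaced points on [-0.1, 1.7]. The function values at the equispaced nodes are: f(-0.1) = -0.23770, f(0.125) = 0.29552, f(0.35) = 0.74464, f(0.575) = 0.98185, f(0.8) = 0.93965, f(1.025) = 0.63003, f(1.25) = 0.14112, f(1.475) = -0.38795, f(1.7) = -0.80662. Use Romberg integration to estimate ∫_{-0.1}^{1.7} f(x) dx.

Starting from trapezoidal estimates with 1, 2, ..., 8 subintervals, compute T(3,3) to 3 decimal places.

T(0,0) (trapezoid, 1 panel, h=1.8000): -0.93989
T(1,0) (trapezoid, 2 panels, h=0.9000): 0.37574
T(2,0) (trapezoid, 4 panels, h=0.4500): 0.58646
T(3,0) (trapezoid, 8 panels, h=0.2250): 0.63511
T(1,1) = 0.37574 + (0.37574 − (-0.93989))/3 = 0.81428
T(2,1) = 0.58646 + (0.58646 − 0.37574)/3 = 0.65670
T(3,1) = 0.63511 + (0.63511 − 0.58646)/3 = 0.65133
T(2,2) = 0.65670 + (0.65670 − 0.81428)/15 = 0.64619
T(3,2) = 0.65133 + (0.65133 − 0.65670)/15 = 0.65097
T(3,3) = 0.65097 + (0.65097 − 0.64619)/63 = 0.65105

0.651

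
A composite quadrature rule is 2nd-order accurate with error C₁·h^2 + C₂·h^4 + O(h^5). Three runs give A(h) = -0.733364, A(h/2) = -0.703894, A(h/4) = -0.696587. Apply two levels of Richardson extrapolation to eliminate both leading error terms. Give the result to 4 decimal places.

-0.6942

First eliminate the h^2 term (factor 2^2 = 4):
  B₁ = (4·(-0.703894) − (-0.733364))/3 = -0.694071
  B₂ = (4·(-0.696587) − (-0.703894))/3 = -0.694151
Then eliminate the h^4 term (factor 2^4 = 16):
  (16·(-0.694151) − (-0.694071))/15 = -0.694156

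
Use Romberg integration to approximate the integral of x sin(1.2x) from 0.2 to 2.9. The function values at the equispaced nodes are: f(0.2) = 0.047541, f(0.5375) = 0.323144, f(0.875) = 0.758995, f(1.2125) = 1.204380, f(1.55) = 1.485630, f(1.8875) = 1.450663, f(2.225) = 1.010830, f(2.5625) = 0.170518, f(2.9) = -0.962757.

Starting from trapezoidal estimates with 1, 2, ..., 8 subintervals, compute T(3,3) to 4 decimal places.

2.0459

T(0,0) (trapezoid, 1 panel, h=2.7000): -1.235542
T(1,0) (trapezoid, 2 panels, h=1.3500): 1.387830
T(2,0) (trapezoid, 4 panels, h=0.6750): 1.888547
T(3,0) (trapezoid, 8 panels, h=0.3375): 2.006961
T(1,1) = 1.387830 + (1.387830 − (-1.235542))/3 = 2.262287
T(2,1) = 1.888547 + (1.888547 − 1.387830)/3 = 2.055453
T(3,1) = 2.006961 + (2.006961 − 1.888547)/3 = 2.046432
T(2,2) = 2.055453 + (2.055453 − 2.262287)/15 = 2.041664
T(3,2) = 2.046432 + (2.046432 − 2.055453)/15 = 2.045831
T(3,3) = 2.045831 + (2.045831 − 2.041664)/63 = 2.045897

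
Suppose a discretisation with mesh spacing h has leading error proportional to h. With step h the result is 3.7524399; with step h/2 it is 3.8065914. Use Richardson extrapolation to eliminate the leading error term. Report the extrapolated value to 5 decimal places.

3.86074

Extrapolated value = (2·A(h/2) − A(h)) / (2 − 1)
= (2·3.8065914 − 3.7524399) / 1
= 3.8607429 / 1 = 3.8607429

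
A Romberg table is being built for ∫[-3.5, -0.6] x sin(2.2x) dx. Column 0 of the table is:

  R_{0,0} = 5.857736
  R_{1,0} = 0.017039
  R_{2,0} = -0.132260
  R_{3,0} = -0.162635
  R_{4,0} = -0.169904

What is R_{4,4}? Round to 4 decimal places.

-0.1723

Richardson extrapolation on the trapezoidal column (denominator 4−1=3):
R_{1,1} = (4·0.017039 − 5.857736) / 3 = -1.929860
R_{2,1} = (4·(-0.132260) − 0.017039) / 3 = -0.182026
R_{3,1} = (4·(-0.162635) − (-0.132260)) / 3 = -0.172760
R_{4,1} = (4·(-0.169904) − (-0.162635)) / 3 = -0.172327
R_{2,2} = -0.182026 + (-0.182026 − (-1.929860))/15 = -0.065504
R_{3,2} = (16·(-0.172760) − (-0.182026)) / 15 = -0.172142
R_{4,2} = (16·(-0.172327) − (-0.172760)) / 15 = -0.172298
R_{3,3} = (64·(-0.172142) − (-0.065504)) / 63 = -0.173835
R_{4,3} = (64·(-0.172298) − (-0.172142)) / 63 = -0.172300
R_{4,4} = (256·(-0.172300) − (-0.173835)) / 255 = -0.172294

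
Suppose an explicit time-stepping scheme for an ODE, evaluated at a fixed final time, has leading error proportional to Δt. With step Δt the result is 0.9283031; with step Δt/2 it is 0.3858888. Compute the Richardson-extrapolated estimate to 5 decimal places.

The leading error scales as Δt; refining by a factor of 2 reduces it by 2^1 = 2.
Extrapolated value = (2·A(Δt/2) − A(Δt)) / (2 − 1)
= (2·0.3858888 − 0.9283031) / 1
= -0.1565255 / 1 = -0.1565255

-0.15653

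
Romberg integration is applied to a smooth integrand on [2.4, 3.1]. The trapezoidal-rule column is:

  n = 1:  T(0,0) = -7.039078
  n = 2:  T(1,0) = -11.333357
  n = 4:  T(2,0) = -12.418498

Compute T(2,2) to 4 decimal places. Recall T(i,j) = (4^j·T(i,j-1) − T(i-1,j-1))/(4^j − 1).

Richardson extrapolation on the trapezoidal column (denominator 4−1=3):
T(1,1) = (4·(-11.333357) − (-7.039078)) / 3 = -12.764783
T(2,1) = -12.418498 + (-12.418498 − (-11.333357))/3 = -12.780212
T(2,2) = -12.780212 + (-12.780212 − (-12.764783))/15 = -12.781241

-12.7812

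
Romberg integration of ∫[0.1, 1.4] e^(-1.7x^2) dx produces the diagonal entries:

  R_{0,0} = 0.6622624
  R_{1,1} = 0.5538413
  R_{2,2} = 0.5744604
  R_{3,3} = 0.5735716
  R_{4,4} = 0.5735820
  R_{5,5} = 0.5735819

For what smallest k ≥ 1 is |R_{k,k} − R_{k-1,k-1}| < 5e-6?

k = 5

|R_{1,1} − R_{0,0}| = 0.1084211 ≥ 5e-6
|R_{2,2} − R_{1,1}| = 0.0206191 ≥ 5e-6
|R_{3,3} − R_{2,2}| = 0.0008888 ≥ 5e-6
|R_{4,4} − R_{3,3}| = 0.0000104 ≥ 5e-6
|R_{5,5} − R_{4,4}| = 0.0000001 < 5e-6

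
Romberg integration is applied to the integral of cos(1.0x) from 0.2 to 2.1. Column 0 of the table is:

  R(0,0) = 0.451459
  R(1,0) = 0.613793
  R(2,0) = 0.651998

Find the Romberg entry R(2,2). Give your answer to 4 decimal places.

Richardson extrapolation on the trapezoidal column (denominator 4−1=3):
R(1,1) = 0.613793 + (0.613793 − 0.451459)/3 = 0.667904
R(2,1) = 0.651998 + (0.651998 − 0.613793)/3 = 0.664733
R(2,2) = (16·0.664733 − 0.667904) / 15 = 0.664522

0.6645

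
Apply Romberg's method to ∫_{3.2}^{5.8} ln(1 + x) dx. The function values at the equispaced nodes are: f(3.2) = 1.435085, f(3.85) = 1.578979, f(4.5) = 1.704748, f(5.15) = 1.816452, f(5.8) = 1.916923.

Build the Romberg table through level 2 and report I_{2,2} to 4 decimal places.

I_{0,0} (trapezoid, 1 panel, h=2.6000): 4.357610
I_{1,0} (trapezoid, 2 panels, h=1.3000): 4.394978
I_{2,0} (trapezoid, 4 panels, h=0.6500): 4.404519
I_{1,1} = 4.394978 + (4.394978 − 4.357610)/3 = 4.407434
I_{2,1} = 4.404519 + (4.404519 − 4.394978)/3 = 4.407699
I_{2,2} = 4.407699 + (4.407699 − 4.407434)/15 = 4.407717

4.4077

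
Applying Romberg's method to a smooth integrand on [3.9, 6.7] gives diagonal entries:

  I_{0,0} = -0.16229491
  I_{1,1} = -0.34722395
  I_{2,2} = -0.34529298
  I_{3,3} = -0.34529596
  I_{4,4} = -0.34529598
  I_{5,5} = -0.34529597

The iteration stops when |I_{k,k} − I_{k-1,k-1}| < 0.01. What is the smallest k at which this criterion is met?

|I_{1,1} − I_{0,0}| = 0.18492904 ≥ 0.01
|I_{2,2} − I_{1,1}| = 0.00193097 < 0.01

k = 2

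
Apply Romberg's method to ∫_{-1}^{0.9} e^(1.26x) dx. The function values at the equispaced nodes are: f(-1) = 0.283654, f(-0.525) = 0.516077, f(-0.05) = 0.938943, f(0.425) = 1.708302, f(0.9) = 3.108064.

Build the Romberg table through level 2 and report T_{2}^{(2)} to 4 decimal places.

T_{0}^{(0)} (trapezoid, 1 panel, h=1.9000): 3.222132
T_{1}^{(0)} (trapezoid, 2 panels, h=0.9500): 2.503062
T_{2}^{(0)} (trapezoid, 4 panels, h=0.4750): 2.308111
T_{1}^{(1)} = 2.503062 + (2.503062 − 3.222132)/3 = 2.263372
T_{2}^{(1)} = 2.308111 + (2.308111 − 2.503062)/3 = 2.243127
T_{2}^{(2)} = 2.243127 + (2.243127 − 2.263372)/15 = 2.241777

2.2418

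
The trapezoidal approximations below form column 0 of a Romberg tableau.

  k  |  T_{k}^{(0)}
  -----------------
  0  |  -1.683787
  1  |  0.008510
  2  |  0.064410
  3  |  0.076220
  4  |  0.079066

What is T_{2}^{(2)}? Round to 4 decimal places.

0.0504

T_{1}^{(1)} = (4·0.008510 − (-1.683787)) / 3 = 0.572609
T_{2}^{(1)} = 0.064410 + (0.064410 − 0.008510)/3 = 0.083043
T_{2}^{(2)} = (16·0.083043 − 0.572609) / 15 = 0.050405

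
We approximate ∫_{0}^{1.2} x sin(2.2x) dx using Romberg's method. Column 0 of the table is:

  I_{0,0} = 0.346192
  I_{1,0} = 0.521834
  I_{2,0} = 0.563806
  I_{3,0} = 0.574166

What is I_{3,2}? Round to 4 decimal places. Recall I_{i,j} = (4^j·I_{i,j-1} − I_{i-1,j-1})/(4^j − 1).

0.5776

Richardson extrapolation on the trapezoidal column (denominator 4−1=3):
I_{2,1} = 0.563806 + (0.563806 − 0.521834)/3 = 0.577797
I_{3,1} = (4·0.574166 − 0.563806) / 3 = 0.577619
I_{3,2} = (16·0.577619 − 0.577797) / 15 = 0.577607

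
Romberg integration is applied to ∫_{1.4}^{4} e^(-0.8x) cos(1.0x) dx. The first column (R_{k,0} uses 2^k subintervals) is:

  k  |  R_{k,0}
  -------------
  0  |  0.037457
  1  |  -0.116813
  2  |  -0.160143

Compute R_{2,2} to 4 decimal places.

-0.1750

Richardson extrapolation on the trapezoidal column (denominator 4−1=3):
R_{1,1} = (4·(-0.116813) − 0.037457) / 3 = -0.168236
R_{2,1} = (4·(-0.160143) − (-0.116813)) / 3 = -0.174586
R_{2,2} = -0.174586 + (-0.174586 − (-0.168236))/15 = -0.175009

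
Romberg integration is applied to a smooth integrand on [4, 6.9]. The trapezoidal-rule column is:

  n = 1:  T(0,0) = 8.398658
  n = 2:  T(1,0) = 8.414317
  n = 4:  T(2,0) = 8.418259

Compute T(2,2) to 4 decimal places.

8.4196

Richardson extrapolation on the trapezoidal column (denominator 4−1=3):
T(1,1) = 8.414317 + (8.414317 − 8.398658)/3 = 8.419537
T(2,1) = (4·8.418259 − 8.414317) / 3 = 8.419573
T(2,2) = 8.419573 + (8.419573 − 8.419537)/15 = 8.419575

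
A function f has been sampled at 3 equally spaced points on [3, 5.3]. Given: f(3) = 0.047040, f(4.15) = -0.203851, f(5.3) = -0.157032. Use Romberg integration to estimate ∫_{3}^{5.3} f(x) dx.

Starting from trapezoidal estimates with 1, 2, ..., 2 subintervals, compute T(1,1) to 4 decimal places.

T(0,0) (trapezoid, 1 panel, h=2.3000): -0.126491
T(1,0) (trapezoid, 2 panels, h=1.1500): -0.297674
T(1,1) = -0.297674 + (-0.297674 − (-0.126491))/3 = -0.354735

-0.3547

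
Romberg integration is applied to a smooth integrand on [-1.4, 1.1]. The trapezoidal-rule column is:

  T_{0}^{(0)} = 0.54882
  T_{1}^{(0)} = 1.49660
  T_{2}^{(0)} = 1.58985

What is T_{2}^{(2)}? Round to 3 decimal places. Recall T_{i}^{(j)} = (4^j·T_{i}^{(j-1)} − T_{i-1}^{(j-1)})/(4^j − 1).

1.608

Richardson extrapolation on the trapezoidal column (denominator 4−1=3):
T_{1}^{(1)} = 1.49660 + (1.49660 − 0.54882)/3 = 1.81253
T_{2}^{(1)} = 1.58985 + (1.58985 − 1.49660)/3 = 1.62093
T_{2}^{(2)} = (16·1.62093 − 1.81253) / 15 = 1.60816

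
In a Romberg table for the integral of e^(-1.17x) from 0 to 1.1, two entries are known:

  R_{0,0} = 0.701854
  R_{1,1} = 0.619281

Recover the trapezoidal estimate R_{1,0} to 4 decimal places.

From R_{1,1} = (4·R_{1,0} − R_{0,0})/3, solve for R_{1,0}:
4·R_{1,0} = 3·0.619281 + 0.701854 = 2.559697
R_{1,0} = 0.639924

0.6399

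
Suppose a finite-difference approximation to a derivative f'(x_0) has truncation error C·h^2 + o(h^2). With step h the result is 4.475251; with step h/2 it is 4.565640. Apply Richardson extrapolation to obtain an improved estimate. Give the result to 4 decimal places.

4.5958

Extrapolated value = (4·A(h/2) − A(h)) / (4 − 1)
= (4·4.565640 − 4.475251) / 3
= 13.787309 / 3 = 4.595770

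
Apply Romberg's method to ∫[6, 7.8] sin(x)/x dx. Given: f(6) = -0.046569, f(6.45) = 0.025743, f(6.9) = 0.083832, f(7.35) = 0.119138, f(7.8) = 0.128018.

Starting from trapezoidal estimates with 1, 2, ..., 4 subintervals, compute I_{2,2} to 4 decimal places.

I_{0,0} (trapezoid, 1 panel, h=1.8000): 0.073304
I_{1,0} (trapezoid, 2 panels, h=0.9000): 0.112101
I_{2,0} (trapezoid, 4 panels, h=0.4500): 0.121247
I_{1,1} = 0.112101 + (0.112101 − 0.073304)/3 = 0.125033
I_{2,1} = 0.121247 + (0.121247 − 0.112101)/3 = 0.124296
I_{2,2} = 0.124296 + (0.124296 − 0.125033)/15 = 0.124247

0.1242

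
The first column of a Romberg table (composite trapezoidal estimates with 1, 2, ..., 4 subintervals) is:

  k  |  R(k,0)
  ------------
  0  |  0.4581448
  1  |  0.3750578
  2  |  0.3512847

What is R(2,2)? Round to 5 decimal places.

R(1,1) = (4·0.3750578 − 0.4581448) / 3 = 0.3473621
R(2,1) = 0.3512847 + (0.3512847 − 0.3750578)/3 = 0.3433603
R(2,2) = (16·0.3433603 − 0.3473621) / 15 = 0.3430935

0.34309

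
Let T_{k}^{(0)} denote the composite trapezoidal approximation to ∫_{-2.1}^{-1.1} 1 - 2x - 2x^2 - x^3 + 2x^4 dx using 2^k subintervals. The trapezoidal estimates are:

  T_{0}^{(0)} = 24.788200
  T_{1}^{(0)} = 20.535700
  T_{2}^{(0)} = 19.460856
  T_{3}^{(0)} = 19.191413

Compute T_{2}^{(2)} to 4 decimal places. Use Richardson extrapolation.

19.1015

Richardson extrapolation on the trapezoidal column (denominator 4−1=3):
T_{1}^{(1)} = 20.535700 + (20.535700 − 24.788200)/3 = 19.118200
T_{2}^{(1)} = (4·19.460856 − 20.535700) / 3 = 19.102575
T_{2}^{(2)} = 19.102575 + (19.102575 − 19.118200)/15 = 19.101533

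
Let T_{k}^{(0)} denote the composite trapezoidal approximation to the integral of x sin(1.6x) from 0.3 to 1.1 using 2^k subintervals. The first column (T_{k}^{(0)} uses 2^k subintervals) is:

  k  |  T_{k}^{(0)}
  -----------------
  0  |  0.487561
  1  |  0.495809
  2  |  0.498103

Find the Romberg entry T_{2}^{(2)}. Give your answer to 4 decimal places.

Richardson extrapolation on the trapezoidal column (denominator 4−1=3):
T_{1}^{(1)} = (4·0.495809 − 0.487561) / 3 = 0.498558
T_{2}^{(1)} = (4·0.498103 − 0.495809) / 3 = 0.498868
T_{2}^{(2)} = 0.498868 + (0.498868 − 0.498558)/15 = 0.498889

0.4989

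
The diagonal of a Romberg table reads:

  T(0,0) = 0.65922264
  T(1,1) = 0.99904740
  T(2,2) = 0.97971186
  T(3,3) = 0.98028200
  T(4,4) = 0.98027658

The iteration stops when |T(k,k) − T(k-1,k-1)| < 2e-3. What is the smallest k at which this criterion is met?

|T(1,1) − T(0,0)| = 0.33982476 ≥ 2e-3
|T(2,2) − T(1,1)| = 0.01933554 ≥ 2e-3
|T(3,3) − T(2,2)| = 0.00057014 < 2e-3

k = 3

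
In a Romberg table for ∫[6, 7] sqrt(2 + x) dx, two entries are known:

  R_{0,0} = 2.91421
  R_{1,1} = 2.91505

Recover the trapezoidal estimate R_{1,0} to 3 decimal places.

2.915

From R_{1,1} = (4·R_{1,0} − R_{0,0})/3, solve for R_{1,0}:
4·R_{1,0} = 3·2.91505 + 2.91421 = 11.65936
R_{1,0} = 2.91484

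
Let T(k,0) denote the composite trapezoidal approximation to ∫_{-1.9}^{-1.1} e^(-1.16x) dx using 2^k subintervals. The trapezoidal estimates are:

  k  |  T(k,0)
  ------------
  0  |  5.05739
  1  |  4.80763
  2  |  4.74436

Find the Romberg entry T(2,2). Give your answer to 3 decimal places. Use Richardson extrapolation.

Richardson extrapolation on the trapezoidal column (denominator 4−1=3):
T(1,1) = (4·4.80763 − 5.05739) / 3 = 4.72438
T(2,1) = 4.74436 + (4.74436 − 4.80763)/3 = 4.72327
T(2,2) = 4.72327 + (4.72327 − 4.72438)/15 = 4.72320
(Column j=1 coincides with Simpson's rule on the same nodes.)

4.723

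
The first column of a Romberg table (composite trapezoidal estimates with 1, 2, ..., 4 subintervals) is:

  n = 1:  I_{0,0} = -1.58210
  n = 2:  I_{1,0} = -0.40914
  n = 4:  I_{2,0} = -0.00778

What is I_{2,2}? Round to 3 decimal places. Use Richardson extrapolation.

Richardson extrapolation on the trapezoidal column (denominator 4−1=3):
I_{1,1} = (4·(-0.40914) − (-1.58210)) / 3 = -0.01815
I_{2,1} = -0.00778 + (-0.00778 − (-0.40914))/3 = 0.12601
I_{2,2} = (16·0.12601 − (-0.01815)) / 15 = 0.13562

0.136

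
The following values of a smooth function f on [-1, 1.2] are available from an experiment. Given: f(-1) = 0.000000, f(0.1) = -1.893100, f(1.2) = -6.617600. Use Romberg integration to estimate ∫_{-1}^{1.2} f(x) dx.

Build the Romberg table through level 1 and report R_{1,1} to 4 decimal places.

R_{0,0} (trapezoid, 1 panel, h=2.2000): -7.279360
R_{1,0} (trapezoid, 2 panels, h=1.1000): -5.722090
R_{1,1} = -5.722090 + (-5.722090 − (-7.279360))/3 = -5.203000

-5.2030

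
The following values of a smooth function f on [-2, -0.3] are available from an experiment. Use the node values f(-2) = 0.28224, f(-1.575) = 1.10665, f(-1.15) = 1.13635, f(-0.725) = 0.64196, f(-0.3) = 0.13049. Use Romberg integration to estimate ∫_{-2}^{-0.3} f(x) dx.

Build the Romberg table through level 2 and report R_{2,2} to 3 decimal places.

R_{0,0} (trapezoid, 1 panel, h=1.7000): 0.35082
R_{1,0} (trapezoid, 2 panels, h=0.8500): 1.14131
R_{2,0} (trapezoid, 4 panels, h=0.4250): 1.31381
R_{1,1} = 1.14131 + (1.14131 − 0.35082)/3 = 1.40481
R_{2,1} = 1.31381 + (1.31381 − 1.14131)/3 = 1.37131
R_{2,2} = 1.37131 + (1.37131 − 1.40481)/15 = 1.36908

1.369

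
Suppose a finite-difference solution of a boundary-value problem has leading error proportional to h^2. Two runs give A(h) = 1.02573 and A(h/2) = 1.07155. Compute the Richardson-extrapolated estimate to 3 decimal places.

1.087

The leading error scales as h^2; refining by a factor of 2 reduces it by 2^2 = 4.
Extrapolated value = (4·A(h/2) − A(h)) / (4 − 1)
= (4·1.07155 − 1.02573) / 3
= 3.26047 / 3 = 1.08682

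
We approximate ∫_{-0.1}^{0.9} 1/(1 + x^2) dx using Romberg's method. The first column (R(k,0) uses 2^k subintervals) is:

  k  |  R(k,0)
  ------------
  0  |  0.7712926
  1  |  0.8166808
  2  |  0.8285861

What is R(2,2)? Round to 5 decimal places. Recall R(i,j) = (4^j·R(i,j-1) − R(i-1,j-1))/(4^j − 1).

0.83260

Richardson extrapolation on the trapezoidal column (denominator 4−1=3):
R(1,1) = (4·0.8166808 − 0.7712926) / 3 = 0.8318102
R(2,1) = 0.8285861 + (0.8285861 − 0.8166808)/3 = 0.8325545
R(2,2) = 0.8325545 + (0.8325545 − 0.8318102)/15 = 0.8326041
(Column j=1 coincides with Simpson's rule on the same nodes.)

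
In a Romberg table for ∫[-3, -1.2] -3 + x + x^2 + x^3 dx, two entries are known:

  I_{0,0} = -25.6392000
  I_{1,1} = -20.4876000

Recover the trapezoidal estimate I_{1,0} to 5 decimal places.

-21.77550

From I_{1,1} = (4·I_{1,0} − I_{0,0})/3, solve for I_{1,0}:
4·I_{1,0} = 3·(-20.4876000) + (-25.6392000) = -87.1020000
I_{1,0} = -21.7755000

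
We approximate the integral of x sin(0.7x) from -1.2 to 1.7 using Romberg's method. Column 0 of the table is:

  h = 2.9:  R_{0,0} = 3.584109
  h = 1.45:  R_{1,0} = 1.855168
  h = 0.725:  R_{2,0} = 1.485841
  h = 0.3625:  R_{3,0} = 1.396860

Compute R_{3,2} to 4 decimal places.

Richardson extrapolation on the trapezoidal column (denominator 4−1=3):
R_{2,1} = 1.485841 + (1.485841 − 1.855168)/3 = 1.362732
R_{3,1} = (4·1.396860 − 1.485841) / 3 = 1.367200
R_{3,2} = 1.367200 + (1.367200 − 1.362732)/15 = 1.367498

1.3675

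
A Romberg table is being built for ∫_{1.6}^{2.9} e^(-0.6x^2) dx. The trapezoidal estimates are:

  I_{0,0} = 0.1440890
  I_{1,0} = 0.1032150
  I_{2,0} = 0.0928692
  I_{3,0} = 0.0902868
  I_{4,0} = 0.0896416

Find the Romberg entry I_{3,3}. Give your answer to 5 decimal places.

0.08943

I_{1,1} = (4·0.1032150 − 0.1440890) / 3 = 0.0895903
I_{2,1} = (4·0.0928692 − 0.1032150) / 3 = 0.0894206
I_{3,1} = 0.0902868 + (0.0902868 − 0.0928692)/3 = 0.0894260
I_{2,2} = 0.0894206 + (0.0894206 − 0.0895903)/15 = 0.0894093
I_{3,2} = 0.0894260 + (0.0894260 − 0.0894206)/15 = 0.0894264
I_{3,3} = (64·0.0894264 − 0.0894093) / 63 = 0.0894267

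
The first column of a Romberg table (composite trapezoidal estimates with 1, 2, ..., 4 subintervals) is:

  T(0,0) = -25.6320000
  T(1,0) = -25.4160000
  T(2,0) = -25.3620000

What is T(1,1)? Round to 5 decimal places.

-25.34400

Richardson extrapolation on the trapezoidal column (denominator 4−1=3):
T(1,1) = -25.4160000 + (-25.4160000 − (-25.6320000))/3 = -25.3440000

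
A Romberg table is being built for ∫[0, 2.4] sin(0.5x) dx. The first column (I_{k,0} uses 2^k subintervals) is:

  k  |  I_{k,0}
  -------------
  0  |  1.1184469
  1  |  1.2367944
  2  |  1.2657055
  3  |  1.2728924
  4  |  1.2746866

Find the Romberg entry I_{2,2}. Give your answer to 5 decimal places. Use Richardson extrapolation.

Richardson extrapolation on the trapezoidal column (denominator 4−1=3):
I_{1,1} = 1.2367944 + (1.2367944 − 1.1184469)/3 = 1.2762436
I_{2,1} = 1.2657055 + (1.2657055 − 1.2367944)/3 = 1.2753425
I_{2,2} = (16·1.2753425 − 1.2762436) / 15 = 1.2752824
(Column j=1 coincides with Simpson's rule on the same nodes.)

1.27528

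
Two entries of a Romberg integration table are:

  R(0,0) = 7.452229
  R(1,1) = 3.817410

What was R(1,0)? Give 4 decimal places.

From R(1,1) = (4·R(1,0) − R(0,0))/3, solve for R(1,0):
4·R(1,0) = 3·3.817410 + 7.452229 = 18.904459
R(1,0) = 4.726115

4.7261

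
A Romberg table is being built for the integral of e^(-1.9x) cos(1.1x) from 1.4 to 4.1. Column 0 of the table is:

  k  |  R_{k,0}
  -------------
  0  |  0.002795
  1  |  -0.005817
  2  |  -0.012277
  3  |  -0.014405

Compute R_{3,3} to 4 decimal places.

-0.0152

R_{1,1} = -0.005817 + (-0.005817 − 0.002795)/3 = -0.008688
R_{2,1} = (4·(-0.012277) − (-0.005817)) / 3 = -0.014430
R_{3,1} = (4·(-0.014405) − (-0.012277)) / 3 = -0.015114
R_{2,2} = (16·(-0.014430) − (-0.008688)) / 15 = -0.014813
R_{3,2} = (16·(-0.015114) − (-0.014430)) / 15 = -0.015160
R_{3,3} = (64·(-0.015160) − (-0.014813)) / 63 = -0.015166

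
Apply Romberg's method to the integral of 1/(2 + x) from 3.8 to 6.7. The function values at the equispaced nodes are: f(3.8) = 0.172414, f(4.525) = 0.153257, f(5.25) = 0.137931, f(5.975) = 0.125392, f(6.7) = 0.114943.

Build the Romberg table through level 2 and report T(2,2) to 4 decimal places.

0.4055

T(0,0) (trapezoid, 1 panel, h=2.9000): 0.416668
T(1,0) (trapezoid, 2 panels, h=1.4500): 0.408334
T(2,0) (trapezoid, 4 panels, h=0.7250): 0.406187
T(1,1) = 0.408334 + (0.408334 − 0.416668)/3 = 0.405556
T(2,1) = 0.406187 + (0.406187 − 0.408334)/3 = 0.405471
T(2,2) = 0.405471 + (0.405471 − 0.405556)/15 = 0.405465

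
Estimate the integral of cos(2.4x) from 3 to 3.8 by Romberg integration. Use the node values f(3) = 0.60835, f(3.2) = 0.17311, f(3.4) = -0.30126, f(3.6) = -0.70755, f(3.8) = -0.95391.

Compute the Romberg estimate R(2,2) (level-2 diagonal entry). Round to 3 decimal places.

-0.206

R(0,0) (trapezoid, 1 panel, h=0.8000): -0.13822
R(1,0) (trapezoid, 2 panels, h=0.4000): -0.18962
R(2,0) (trapezoid, 4 panels, h=0.2000): -0.20170
R(1,1) = -0.18962 + (-0.18962 − (-0.13822))/3 = -0.20675
R(2,1) = -0.20170 + (-0.20170 − (-0.18962))/3 = -0.20573
R(2,2) = -0.20573 + (-0.20573 − (-0.20675))/15 = -0.20566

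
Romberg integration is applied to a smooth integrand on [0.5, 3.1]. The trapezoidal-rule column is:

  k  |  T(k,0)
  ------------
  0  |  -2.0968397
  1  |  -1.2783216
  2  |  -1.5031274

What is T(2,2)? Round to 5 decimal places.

-1.61623

T(1,1) = (4·(-1.2783216) − (-2.0968397)) / 3 = -1.0054822
T(2,1) = (4·(-1.5031274) − (-1.2783216)) / 3 = -1.5780627
T(2,2) = (16·(-1.5780627) − (-1.0054822)) / 15 = -1.6162347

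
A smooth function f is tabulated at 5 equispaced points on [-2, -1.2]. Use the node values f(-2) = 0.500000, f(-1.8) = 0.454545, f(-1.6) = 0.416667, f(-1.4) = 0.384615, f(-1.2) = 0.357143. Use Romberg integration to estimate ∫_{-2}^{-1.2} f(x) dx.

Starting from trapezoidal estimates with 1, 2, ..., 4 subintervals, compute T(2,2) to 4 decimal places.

0.3365

T(0,0) (trapezoid, 1 panel, h=0.8000): 0.342857
T(1,0) (trapezoid, 2 panels, h=0.4000): 0.338095
T(2,0) (trapezoid, 4 panels, h=0.2000): 0.336880
T(1,1) = 0.338095 + (0.338095 − 0.342857)/3 = 0.336508
T(2,1) = 0.336880 + (0.336880 − 0.338095)/3 = 0.336475
T(2,2) = 0.336475 + (0.336475 − 0.336508)/15 = 0.336473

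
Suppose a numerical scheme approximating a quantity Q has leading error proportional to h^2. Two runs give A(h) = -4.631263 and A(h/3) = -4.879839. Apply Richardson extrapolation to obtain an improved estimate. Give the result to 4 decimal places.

The leading error scales as h^2; refining by a factor of 3 reduces it by 3^2 = 9.
Extrapolated value = (9·A(h/3) − A(h)) / (9 − 1)
= (9·(-4.879839) − (-4.631263)) / 8
= -39.287288 / 8 = -4.910911

-4.9109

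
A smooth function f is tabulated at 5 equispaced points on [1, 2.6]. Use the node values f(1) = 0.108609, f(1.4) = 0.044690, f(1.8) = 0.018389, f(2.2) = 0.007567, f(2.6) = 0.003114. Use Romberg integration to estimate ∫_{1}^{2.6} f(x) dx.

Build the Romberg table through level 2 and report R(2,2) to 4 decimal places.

0.0476

R(0,0) (trapezoid, 1 panel, h=1.6000): 0.089378
R(1,0) (trapezoid, 2 panels, h=0.8000): 0.059400
R(2,0) (trapezoid, 4 panels, h=0.4000): 0.050603
R(1,1) = 0.059400 + (0.059400 − 0.089378)/3 = 0.049407
R(2,1) = 0.050603 + (0.050603 − 0.059400)/3 = 0.047671
R(2,2) = 0.047671 + (0.047671 − 0.049407)/15 = 0.047555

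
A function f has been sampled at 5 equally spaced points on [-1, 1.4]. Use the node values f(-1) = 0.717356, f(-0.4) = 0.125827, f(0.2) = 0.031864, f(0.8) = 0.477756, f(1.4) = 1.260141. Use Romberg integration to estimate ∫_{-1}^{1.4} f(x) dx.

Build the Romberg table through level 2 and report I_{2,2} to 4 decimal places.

I_{0,0} (trapezoid, 1 panel, h=2.4000): 2.372996
I_{1,0} (trapezoid, 2 panels, h=1.2000): 1.224735
I_{2,0} (trapezoid, 4 panels, h=0.6000): 0.974517
I_{1,1} = 1.224735 + (1.224735 − 2.372996)/3 = 0.841981
I_{2,1} = 0.974517 + (0.974517 − 1.224735)/3 = 0.891111
I_{2,2} = 0.891111 + (0.891111 − 0.841981)/15 = 0.894386

0.8944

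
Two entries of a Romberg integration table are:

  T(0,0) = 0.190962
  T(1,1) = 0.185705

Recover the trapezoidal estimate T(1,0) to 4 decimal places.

From T(1,1) = (4·T(1,0) − T(0,0))/3, solve for T(1,0):
4·T(1,0) = 3·0.185705 + 0.190962 = 0.748077
T(1,0) = 0.187019

0.1870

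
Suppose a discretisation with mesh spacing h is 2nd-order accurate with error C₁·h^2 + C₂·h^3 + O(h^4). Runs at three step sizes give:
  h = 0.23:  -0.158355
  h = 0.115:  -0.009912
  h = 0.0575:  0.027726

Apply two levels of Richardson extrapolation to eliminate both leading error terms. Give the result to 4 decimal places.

0.0404

First eliminate the h^2 term (factor 2^2 = 4):
  B₁ = (4·(-0.009912) − (-0.158355))/3 = 0.039569
  B₂ = (4·0.027726 − (-0.009912))/3 = 0.040272
Then eliminate the h^3 term (factor 2^3 = 8):
  (8·0.040272 − 0.039569)/7 = 0.040372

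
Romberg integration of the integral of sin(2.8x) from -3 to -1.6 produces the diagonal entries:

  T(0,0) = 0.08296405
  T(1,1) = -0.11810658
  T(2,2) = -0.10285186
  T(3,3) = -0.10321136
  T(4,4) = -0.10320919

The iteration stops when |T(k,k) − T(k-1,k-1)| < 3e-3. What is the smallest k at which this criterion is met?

|T(1,1) − T(0,0)| = 0.20107063 ≥ 3e-3
|T(2,2) − T(1,1)| = 0.01525472 ≥ 3e-3
|T(3,3) − T(2,2)| = 0.00035950 < 3e-3

k = 3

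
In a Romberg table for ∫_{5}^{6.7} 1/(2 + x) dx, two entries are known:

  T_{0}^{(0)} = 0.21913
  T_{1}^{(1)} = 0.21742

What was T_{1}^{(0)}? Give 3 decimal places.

0.218

From T_{1}^{(1)} = (4·T_{1}^{(0)} − T_{0}^{(0)})/3, solve for T_{1}^{(0)}:
4·T_{1}^{(0)} = 3·0.21742 + 0.21913 = 0.87139
T_{1}^{(0)} = 0.21785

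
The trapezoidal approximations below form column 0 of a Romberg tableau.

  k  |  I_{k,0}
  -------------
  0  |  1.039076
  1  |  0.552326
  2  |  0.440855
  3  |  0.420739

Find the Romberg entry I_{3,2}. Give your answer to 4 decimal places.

0.4147

I_{2,1} = 0.440855 + (0.440855 − 0.552326)/3 = 0.403698
I_{3,1} = 0.420739 + (0.420739 − 0.440855)/3 = 0.414034
I_{3,2} = (16·0.414034 − 0.403698) / 15 = 0.414723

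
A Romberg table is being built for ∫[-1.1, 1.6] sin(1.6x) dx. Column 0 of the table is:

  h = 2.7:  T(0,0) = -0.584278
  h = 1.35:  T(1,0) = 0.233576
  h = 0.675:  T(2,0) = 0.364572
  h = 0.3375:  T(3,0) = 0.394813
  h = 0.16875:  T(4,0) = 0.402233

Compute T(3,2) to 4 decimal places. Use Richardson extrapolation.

0.4047

T(2,1) = (4·0.364572 − 0.233576) / 3 = 0.408237
T(3,1) = (4·0.394813 − 0.364572) / 3 = 0.404893
T(3,2) = (16·0.404893 − 0.408237) / 15 = 0.404670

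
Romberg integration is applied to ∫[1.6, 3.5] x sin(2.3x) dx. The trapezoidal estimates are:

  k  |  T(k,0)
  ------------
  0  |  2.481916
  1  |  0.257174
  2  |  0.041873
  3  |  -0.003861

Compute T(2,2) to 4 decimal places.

T(1,1) = 0.257174 + (0.257174 − 2.481916)/3 = -0.484407
T(2,1) = 0.041873 + (0.041873 − 0.257174)/3 = -0.029894
T(2,2) = -0.029894 + (-0.029894 − (-0.484407))/15 = 0.000407
(Column j=1 coincides with Simpson's rule on the same nodes.)

0.0004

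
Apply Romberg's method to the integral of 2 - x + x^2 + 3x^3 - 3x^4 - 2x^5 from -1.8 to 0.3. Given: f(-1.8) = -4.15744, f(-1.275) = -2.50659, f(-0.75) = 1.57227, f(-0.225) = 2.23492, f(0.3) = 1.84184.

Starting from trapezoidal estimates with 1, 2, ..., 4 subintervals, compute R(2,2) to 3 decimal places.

-0.141

R(0,0) (trapezoid, 1 panel, h=2.1000): -2.43138
R(1,0) (trapezoid, 2 panels, h=1.0500): 0.43519
R(2,0) (trapezoid, 4 panels, h=0.5250): 0.07497
R(1,1) = 0.43519 + (0.43519 − (-2.43138))/3 = 1.39071
R(2,1) = 0.07497 + (0.07497 − 0.43519)/3 = -0.04510
R(2,2) = -0.04510 + (-0.04510 − 1.39071)/15 = -0.14082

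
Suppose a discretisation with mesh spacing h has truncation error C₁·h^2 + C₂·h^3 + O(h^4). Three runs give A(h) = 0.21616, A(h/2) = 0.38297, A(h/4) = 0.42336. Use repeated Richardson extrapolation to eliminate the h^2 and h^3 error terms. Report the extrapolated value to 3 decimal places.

First eliminate the h^2 term (factor 2^2 = 4):
  B₁ = (4·0.38297 − 0.21616)/3 = 0.43857
  B₂ = (4·0.42336 − 0.38297)/3 = 0.43682
Then eliminate the h^3 term (factor 2^3 = 8):
  (8·0.43682 − 0.43857)/7 = 0.43657

0.437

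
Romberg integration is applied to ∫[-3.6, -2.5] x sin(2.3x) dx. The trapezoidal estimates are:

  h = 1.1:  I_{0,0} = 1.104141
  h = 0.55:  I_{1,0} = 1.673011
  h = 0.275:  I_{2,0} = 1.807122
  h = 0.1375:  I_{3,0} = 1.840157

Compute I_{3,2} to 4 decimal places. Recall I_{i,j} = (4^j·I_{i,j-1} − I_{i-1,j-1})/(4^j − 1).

1.8511

Richardson extrapolation on the trapezoidal column (denominator 4−1=3):
I_{2,1} = 1.807122 + (1.807122 − 1.673011)/3 = 1.851826
I_{3,1} = (4·1.840157 − 1.807122) / 3 = 1.851169
I_{3,2} = (16·1.851169 − 1.851826) / 15 = 1.851125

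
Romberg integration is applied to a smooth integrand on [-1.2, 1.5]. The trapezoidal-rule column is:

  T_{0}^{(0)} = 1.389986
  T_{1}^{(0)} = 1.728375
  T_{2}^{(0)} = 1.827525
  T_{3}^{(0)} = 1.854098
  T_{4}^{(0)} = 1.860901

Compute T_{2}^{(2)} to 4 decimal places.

Richardson extrapolation on the trapezoidal column (denominator 4−1=3):
T_{1}^{(1)} = (4·1.728375 − 1.389986) / 3 = 1.841171
T_{2}^{(1)} = 1.827525 + (1.827525 − 1.728375)/3 = 1.860575
T_{2}^{(2)} = (16·1.860575 − 1.841171) / 15 = 1.861869

1.8619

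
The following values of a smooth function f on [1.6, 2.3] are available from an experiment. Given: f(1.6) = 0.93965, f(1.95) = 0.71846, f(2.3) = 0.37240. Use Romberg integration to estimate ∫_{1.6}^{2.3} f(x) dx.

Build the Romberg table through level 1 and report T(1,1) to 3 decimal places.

0.488

T(0,0) (trapezoid, 1 panel, h=0.7000): 0.45922
T(1,0) (trapezoid, 2 panels, h=0.3500): 0.48107
T(1,1) = 0.48107 + (0.48107 − 0.45922)/3 = 0.48835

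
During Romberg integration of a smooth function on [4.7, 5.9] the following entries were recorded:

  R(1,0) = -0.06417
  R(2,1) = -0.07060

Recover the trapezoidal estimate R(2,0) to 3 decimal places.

From R(2,1) = (4·R(2,0) − R(1,0))/3, solve for R(2,0):
4·R(2,0) = 3·(-0.07060) + (-0.06417) = -0.27597
R(2,0) = -0.06899

-0.069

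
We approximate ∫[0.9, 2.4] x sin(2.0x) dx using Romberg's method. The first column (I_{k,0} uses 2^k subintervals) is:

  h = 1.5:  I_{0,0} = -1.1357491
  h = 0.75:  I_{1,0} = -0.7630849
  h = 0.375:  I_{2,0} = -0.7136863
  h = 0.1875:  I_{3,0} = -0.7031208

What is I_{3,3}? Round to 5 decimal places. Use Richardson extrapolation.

-0.69974

I_{1,1} = -0.7630849 + (-0.7630849 − (-1.1357491))/3 = -0.6388635
I_{2,1} = -0.7136863 + (-0.7136863 − (-0.7630849))/3 = -0.6972201
I_{3,1} = (4·(-0.7031208) − (-0.7136863)) / 3 = -0.6995990
I_{2,2} = -0.6972201 + (-0.6972201 − (-0.6388635))/15 = -0.7011105
I_{3,2} = -0.6995990 + (-0.6995990 − (-0.6972201))/15 = -0.6997576
I_{3,3} = (64·(-0.6997576) − (-0.7011105)) / 63 = -0.6997361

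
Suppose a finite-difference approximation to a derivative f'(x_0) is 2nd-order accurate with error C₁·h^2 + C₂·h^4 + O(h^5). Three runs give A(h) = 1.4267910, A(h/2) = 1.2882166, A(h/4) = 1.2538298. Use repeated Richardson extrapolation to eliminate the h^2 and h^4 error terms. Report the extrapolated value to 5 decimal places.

1.24239

First eliminate the h^2 term (factor 2^2 = 4):
  B₁ = (4·1.2882166 − 1.4267910)/3 = 1.2420251
  B₂ = (4·1.2538298 − 1.2882166)/3 = 1.2423675
Then eliminate the h^4 term (factor 2^4 = 16):
  (16·1.2423675 − 1.2420251)/15 = 1.2423903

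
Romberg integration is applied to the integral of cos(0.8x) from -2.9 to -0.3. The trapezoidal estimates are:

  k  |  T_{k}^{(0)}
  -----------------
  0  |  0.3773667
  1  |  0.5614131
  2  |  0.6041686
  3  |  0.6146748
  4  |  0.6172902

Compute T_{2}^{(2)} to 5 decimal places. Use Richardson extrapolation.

Richardson extrapolation on the trapezoidal column (denominator 4−1=3):
T_{1}^{(1)} = 0.5614131 + (0.5614131 − 0.3773667)/3 = 0.6227619
T_{2}^{(1)} = 0.6041686 + (0.6041686 − 0.5614131)/3 = 0.6184204
T_{2}^{(2)} = 0.6184204 + (0.6184204 − 0.6227619)/15 = 0.6181310

0.61813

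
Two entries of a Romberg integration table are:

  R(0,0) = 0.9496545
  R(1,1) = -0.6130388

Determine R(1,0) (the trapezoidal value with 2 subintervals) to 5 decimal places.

From R(1,1) = (4·R(1,0) − R(0,0))/3, solve for R(1,0):
4·R(1,0) = 3·(-0.6130388) + 0.9496545 = -0.8894619
R(1,0) = -0.2223655

-0.22237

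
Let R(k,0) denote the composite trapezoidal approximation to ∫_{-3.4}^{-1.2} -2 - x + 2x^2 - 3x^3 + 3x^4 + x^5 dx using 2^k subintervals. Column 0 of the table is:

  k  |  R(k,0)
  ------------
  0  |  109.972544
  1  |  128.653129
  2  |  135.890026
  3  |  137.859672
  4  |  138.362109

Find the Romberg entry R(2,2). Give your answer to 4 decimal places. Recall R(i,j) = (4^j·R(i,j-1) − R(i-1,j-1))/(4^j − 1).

138.5305

Richardson extrapolation on the trapezoidal column (denominator 4−1=3):
R(1,1) = (4·128.653129 − 109.972544) / 3 = 134.879991
R(2,1) = (4·135.890026 − 128.653129) / 3 = 138.302325
R(2,2) = 138.302325 + (138.302325 − 134.879991)/15 = 138.530481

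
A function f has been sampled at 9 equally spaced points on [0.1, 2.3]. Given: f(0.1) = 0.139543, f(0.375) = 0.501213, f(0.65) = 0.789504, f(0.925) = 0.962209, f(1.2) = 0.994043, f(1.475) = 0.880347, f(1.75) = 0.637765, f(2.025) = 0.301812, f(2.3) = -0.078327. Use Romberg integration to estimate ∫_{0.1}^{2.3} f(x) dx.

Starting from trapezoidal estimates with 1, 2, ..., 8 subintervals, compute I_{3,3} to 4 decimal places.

1.4194

I_{0,0} (trapezoid, 1 panel, h=2.2000): 0.067338
I_{1,0} (trapezoid, 2 panels, h=1.1000): 1.127116
I_{2,0} (trapezoid, 4 panels, h=0.5500): 1.348556
I_{3,0} (trapezoid, 8 panels, h=0.2750): 1.401813
I_{1,1} = 1.127116 + (1.127116 − 0.067338)/3 = 1.480375
I_{2,1} = 1.348556 + (1.348556 − 1.127116)/3 = 1.422369
I_{3,1} = 1.401813 + (1.401813 − 1.348556)/3 = 1.419565
I_{2,2} = 1.422369 + (1.422369 − 1.480375)/15 = 1.418502
I_{3,2} = 1.419565 + (1.419565 − 1.422369)/15 = 1.419378
I_{3,3} = 1.419378 + (1.419378 − 1.418502)/63 = 1.419392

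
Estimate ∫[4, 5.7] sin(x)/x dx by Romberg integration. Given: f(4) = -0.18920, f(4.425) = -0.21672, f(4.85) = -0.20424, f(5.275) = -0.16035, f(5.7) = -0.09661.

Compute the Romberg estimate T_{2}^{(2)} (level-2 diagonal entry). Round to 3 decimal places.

T_{0}^{(0)} (trapezoid, 1 panel, h=1.7000): -0.24294
T_{1}^{(0)} (trapezoid, 2 panels, h=0.8500): -0.29507
T_{2}^{(0)} (trapezoid, 4 panels, h=0.4250): -0.30779
T_{1}^{(1)} = -0.29507 + (-0.29507 − (-0.24294))/3 = -0.31245
T_{2}^{(1)} = -0.30779 + (-0.30779 − (-0.29507))/3 = -0.31203
T_{2}^{(2)} = -0.31203 + (-0.31203 − (-0.31245))/15 = -0.31200

-0.312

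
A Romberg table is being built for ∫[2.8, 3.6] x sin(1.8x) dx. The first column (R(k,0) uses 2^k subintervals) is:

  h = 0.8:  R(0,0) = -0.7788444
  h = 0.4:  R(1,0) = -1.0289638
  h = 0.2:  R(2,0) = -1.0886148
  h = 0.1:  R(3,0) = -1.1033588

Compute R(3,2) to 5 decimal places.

Richardson extrapolation on the trapezoidal column (denominator 4−1=3):
R(2,1) = (4·(-1.0886148) − (-1.0289638)) / 3 = -1.1084985
R(3,1) = -1.1033588 + (-1.1033588 − (-1.0886148))/3 = -1.1082735
R(3,2) = (16·(-1.1082735) − (-1.1084985)) / 15 = -1.1082585

-1.10826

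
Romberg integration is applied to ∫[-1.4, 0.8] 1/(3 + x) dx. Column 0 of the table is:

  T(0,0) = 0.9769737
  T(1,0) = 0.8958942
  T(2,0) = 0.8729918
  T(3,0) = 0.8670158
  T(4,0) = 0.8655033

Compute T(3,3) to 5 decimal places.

Richardson extrapolation on the trapezoidal column (denominator 4−1=3):
T(1,1) = 0.8958942 + (0.8958942 − 0.9769737)/3 = 0.8688677
T(2,1) = (4·0.8729918 − 0.8958942) / 3 = 0.8653577
T(3,1) = 0.8670158 + (0.8670158 − 0.8729918)/3 = 0.8650238
T(2,2) = 0.8653577 + (0.8653577 − 0.8688677)/15 = 0.8651237
T(3,2) = (16·0.8650238 − 0.8653577) / 15 = 0.8650015
T(3,3) = 0.8650015 + (0.8650015 − 0.8651237)/63 = 0.8649996

0.86500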